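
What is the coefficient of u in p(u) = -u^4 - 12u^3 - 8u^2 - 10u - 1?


Read off the coefficient of u: -10


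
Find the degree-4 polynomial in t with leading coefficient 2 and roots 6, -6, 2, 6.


p(t) = 2(t - 6)(t + 6)(t - 2)(t - 6)
Expand: 2t^4 - 16t^3 - 48t^2 + 576t - 864


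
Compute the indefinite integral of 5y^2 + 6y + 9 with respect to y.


Reverse power rule on each term:
  ∫ 5y^2 dy = (5/3)y^3
  ∫ 6y dy = 3y^2
  ∫ 9 dy = 9y
F(y) = (5/3)y^3 + 3y^2 + 9y + C


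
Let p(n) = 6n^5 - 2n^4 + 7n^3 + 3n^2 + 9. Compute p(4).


Using direct substitution:
  6 * (4)^5 = 6144
  -2 * (4)^4 = -512
  7 * (4)^3 = 448
  3 * (4)^2 = 48
  0 * (4)^1 = 0
  constant: 9
Sum = 6144 - 512 + 448 + 48 + 0 + 9 = 6137


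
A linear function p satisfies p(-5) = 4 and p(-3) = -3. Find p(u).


p(u) = mu + b. Using p(-5)=4, p(-3)=-3:
m = (4 + 3)/(-5 + 3) = 7/-2 = -7/2
b = 4 - m*(-5) = 4 - 35/2 = -27/2
p(u) = -(7/2)u - (27/2)


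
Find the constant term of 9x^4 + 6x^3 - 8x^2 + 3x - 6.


Read off the constant term: -6


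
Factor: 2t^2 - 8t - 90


Roots satisfy r1 + r2 = -b/a = 4 and r1*r2 = c/a = -45.
So r1 = -5, r2 = 9.
2t^2 - 8t - 90 = 2(t - r1)(t - r2) = 2(t + 5)(t - 9)


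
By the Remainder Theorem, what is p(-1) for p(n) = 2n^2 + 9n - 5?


By the Remainder Theorem, the remainder equals p(-1):
  2*(-1)^2 = 2
  9*(-1)^1 = -9
  constant: -5
Sum: 2 - 9 - 5 = -12


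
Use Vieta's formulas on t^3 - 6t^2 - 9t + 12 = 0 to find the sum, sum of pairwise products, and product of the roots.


Monic cubic t^3+bt^2+ct+d=0: sum=-b, pairwise sum=c, product=-d.
b=-6, c=-9, d=12
r1+r2+r3 = 6
r1r2+r1r3+r2r3 = -9
r1r2r3 = -12


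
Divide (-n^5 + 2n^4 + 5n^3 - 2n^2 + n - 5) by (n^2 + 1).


(-n^5 + 2n^4 + 5n^3 - 2n^2 + n - 5) / (n^2 + 1)
Step 1: -n^3 * (n^2 + 1) = -n^5 - n^3; subtract.
Step 2: 2n^2 * (n^2 + 1) = 2n^4 + 2n^2; subtract.
Step 3: 6n * (n^2 + 1) = 6n^3 + 6n; subtract.
Step 4: -4 * (n^2 + 1) = -4n^2 - 4; subtract.
Quotient: -n^3 + 2n^2 + 6n - 4, Remainder: -5n - 1


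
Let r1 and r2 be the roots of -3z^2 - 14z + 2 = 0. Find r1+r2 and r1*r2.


For az^2+bz+c=0: sum = -b/a, product = c/a.
a=-3, b=-14, c=2
Sum = -(-14)/-3 = -14/3
Product = (2)/-3 = -2/3


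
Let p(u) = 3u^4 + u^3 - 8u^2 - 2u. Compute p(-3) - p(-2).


p(-3) = 150
p(-2) = 12
p(-3) - p(-2) = 150 - 12 = 138


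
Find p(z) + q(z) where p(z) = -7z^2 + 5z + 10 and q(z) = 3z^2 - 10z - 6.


Align terms by degree and add:
  -7z^2 + 5z + 10
+ 3z^2 - 10z - 6
= -4z^2 - 5z + 4


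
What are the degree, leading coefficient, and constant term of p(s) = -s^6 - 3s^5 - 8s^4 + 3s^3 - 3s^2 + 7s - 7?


Highest power of s is 6, with coefficient -1. Constant term is -7.
Degree = 6, leading coefficient = -1, constant term = -7


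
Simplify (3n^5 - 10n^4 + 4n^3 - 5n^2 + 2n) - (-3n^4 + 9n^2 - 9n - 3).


Distribute the minus sign:
  (3n^5 - 10n^4 + 4n^3 - 5n^2 + 2n)
- (-3n^4 + 9n^2 - 9n - 3)
Negate second polynomial: 3n^4 - 9n^2 + 9n + 3
Add: 3n^5 - 7n^4 + 4n^3 - 14n^2 + 11n + 3


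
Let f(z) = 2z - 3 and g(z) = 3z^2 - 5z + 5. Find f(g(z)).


Substitute g(z) into f:
f(g(z)) = 2*(3z^2 - 5z + 5) + (-3)
Expand and combine: 6z^2 - 10z + 7


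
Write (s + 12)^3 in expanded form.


Expand (s + 12)^3 by repeated multiplication:
  (s + 12)^2 = s^2 + 24s + 144
= s^3 + 36s^2 + 432s + 1728


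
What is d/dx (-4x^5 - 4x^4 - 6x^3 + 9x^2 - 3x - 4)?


Apply the power rule term by term:
  d/dx(-4x^5) = -20x^4
  d/dx(-4x^4) = -16x^3
  d/dx(-6x^3) = -18x^2
  d/dx(9x^2) = 18x
  d/dx(-3x) = -3
  d/dx(-4) = 0
p'(x) = -20x^4 - 16x^3 - 18x^2 + 18x - 3


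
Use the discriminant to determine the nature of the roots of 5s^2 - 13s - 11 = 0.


D = b^2 - 4ac = (-13)^2 - 4(5)(-11) = 169 + 220 = 389
Since D > 0: two distinct irrational roots


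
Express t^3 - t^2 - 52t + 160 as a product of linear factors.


Try integer roots (divisors of 160). t=-8: p(-8)=0.
Divide out (t + 8): quotient is t^2 - 9t + 20.
Factor the quadratic: (t - 4)(t - 5)
Result: (t + 8)(t - 4)(t - 5)


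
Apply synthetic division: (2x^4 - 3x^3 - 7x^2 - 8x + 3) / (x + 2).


Synthetic division with c = -2. Coefficients: 2, -3, -7, -8, 3
Bring down 2.
  2 * -2 = -4; -4 - 3 = -7
  -7 * -2 = 14; 14 - 7 = 7
  7 * -2 = -14; -14 - 8 = -22
  -22 * -2 = 44; 44 + 3 = 47
Quotient: 2x^3 - 7x^2 + 7x - 22, Remainder: 47


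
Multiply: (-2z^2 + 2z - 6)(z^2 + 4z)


Distribute each term of the first polynomial:
  (-2z^2)(z^2 + 4z) = -2z^4 - 8z^3
  (2z)(z^2 + 4z) = 2z^3 + 8z^2
  (-6)(z^2 + 4z) = -6z^2 - 24z
Sum: -2z^4 - 6z^3 + 2z^2 - 24z


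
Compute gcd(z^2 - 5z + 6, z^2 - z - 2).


Factor each:
  z^2 - 5z + 6 = (z - 2)(z - 3)
  z^2 - z - 2 = (z - 2)(z + 1)
Common monic factor: z - 2


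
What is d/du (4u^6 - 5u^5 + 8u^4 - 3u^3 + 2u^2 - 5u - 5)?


Apply the power rule term by term:
  d/du(4u^6) = 24u^5
  d/du(-5u^5) = -25u^4
  d/du(8u^4) = 32u^3
  d/du(-3u^3) = -9u^2
  d/du(2u^2) = 4u
  d/du(-5u) = -5
  d/du(-5) = 0
p'(u) = 24u^5 - 25u^4 + 32u^3 - 9u^2 + 4u - 5


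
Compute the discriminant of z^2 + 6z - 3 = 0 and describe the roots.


D = b^2 - 4ac = (6)^2 - 4(1)(-3) = 36 + 12 = 48
Since D > 0: two distinct irrational roots


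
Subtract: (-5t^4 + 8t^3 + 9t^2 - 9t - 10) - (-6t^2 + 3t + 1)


Distribute the minus sign:
  (-5t^4 + 8t^3 + 9t^2 - 9t - 10)
- (-6t^2 + 3t + 1)
Negate second polynomial: 6t^2 - 3t - 1
Add: -5t^4 + 8t^3 + 15t^2 - 12t - 11


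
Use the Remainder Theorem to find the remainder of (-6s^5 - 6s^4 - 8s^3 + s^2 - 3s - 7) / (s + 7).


By the Remainder Theorem, the remainder equals p(-7):
  -6*(-7)^5 = 100842
  -6*(-7)^4 = -14406
  -8*(-7)^3 = 2744
  1*(-7)^2 = 49
  -3*(-7)^1 = 21
  constant: -7
Sum: 100842 - 14406 + 2744 + 49 + 21 - 7 = 89243


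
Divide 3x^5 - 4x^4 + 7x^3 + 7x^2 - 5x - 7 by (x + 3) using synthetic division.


Synthetic division with c = -3. Coefficients: 3, -4, 7, 7, -5, -7
Bring down 3.
  3 * -3 = -9; -9 - 4 = -13
  -13 * -3 = 39; 39 + 7 = 46
  46 * -3 = -138; -138 + 7 = -131
  -131 * -3 = 393; 393 - 5 = 388
  388 * -3 = -1164; -1164 - 7 = -1171
Quotient: 3x^4 - 13x^3 + 46x^2 - 131x + 388, Remainder: -1171


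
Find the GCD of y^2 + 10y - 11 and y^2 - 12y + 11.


Factor each:
  y^2 + 10y - 11 = (y - 1)(y + 11)
  y^2 - 12y + 11 = (y - 1)(y - 11)
Common monic factor: y - 1


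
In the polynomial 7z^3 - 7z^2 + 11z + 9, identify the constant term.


Read off the constant term: 9


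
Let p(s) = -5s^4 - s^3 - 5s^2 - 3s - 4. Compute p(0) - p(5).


p(0) = -4
p(5) = -3394
p(0) - p(5) = -4 + 3394 = 3390


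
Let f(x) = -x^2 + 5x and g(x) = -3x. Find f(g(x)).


Substitute g(x) into f:
f(g(x)) = -1*(-3x)^2 + 5*(-3x)
(-3x)^2 = 9x^2
Expand and combine: -9x^2 - 15x


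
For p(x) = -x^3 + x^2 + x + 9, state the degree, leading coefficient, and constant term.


Highest power of x is 3, with coefficient -1. Constant term is 9.
Degree = 3, leading coefficient = -1, constant term = 9


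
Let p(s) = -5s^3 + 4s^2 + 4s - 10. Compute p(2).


Using direct substitution:
  -5 * (2)^3 = -40
  4 * (2)^2 = 16
  4 * (2)^1 = 8
  constant: -10
Sum = -40 + 16 + 8 - 10 = -26


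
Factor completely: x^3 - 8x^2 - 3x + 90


Try integer roots (divisors of 90). x=-3: p(-3)=0.
Divide out (x + 3): quotient is x^2 - 11x + 30.
Factor the quadratic: (x - 5)(x - 6)
Result: (x + 3)(x - 5)(x - 6)


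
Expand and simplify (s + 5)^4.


Expand (s + 5)^4 by repeated multiplication:
  (s + 5)^2 = s^2 + 10s + 25
  (s + 5)^3 = s^3 + 15s^2 + 75s + 125
= s^4 + 20s^3 + 150s^2 + 500s + 625


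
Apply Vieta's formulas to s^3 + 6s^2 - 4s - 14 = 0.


Monic cubic s^3+bs^2+cs+d=0: sum=-b, pairwise sum=c, product=-d.
b=6, c=-4, d=-14
r1+r2+r3 = -6
r1r2+r1r3+r2r3 = -4
r1r2r3 = 14


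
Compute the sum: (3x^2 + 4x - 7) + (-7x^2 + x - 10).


Align terms by degree and add:
  3x^2 + 4x - 7
  -7x^2 + x - 10
= -4x^2 + 5x - 17


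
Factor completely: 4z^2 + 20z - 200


Roots satisfy r1 + r2 = -b/a = -5 and r1*r2 = c/a = -50.
So r1 = -10, r2 = 5.
4z^2 + 20z - 200 = 4(z - r1)(z - r2) = 4(z + 10)(z - 5)


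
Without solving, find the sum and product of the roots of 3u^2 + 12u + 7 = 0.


For au^2+bu+c=0: sum = -b/a, product = c/a.
a=3, b=12, c=7
Sum = -(12)/3 = -4
Product = (7)/3 = 7/3


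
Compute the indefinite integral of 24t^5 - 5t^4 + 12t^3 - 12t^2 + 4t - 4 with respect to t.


Reverse power rule on each term:
  ∫ 24t^5 dt = 4t^6
  ∫ -5t^4 dt = -t^5
  ∫ 12t^3 dt = 3t^4
  ∫ -12t^2 dt = -4t^3
  ∫ 4t dt = 2t^2
  ∫ -4 dt = -4t
F(t) = 4t^6 - t^5 + 3t^4 - 4t^3 + 2t^2 - 4t + C


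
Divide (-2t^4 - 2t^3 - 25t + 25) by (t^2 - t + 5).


(-2t^4 - 2t^3 - 25t + 25) / (t^2 - t + 5)
Step 1: -2t^2 * (t^2 - t + 5) = -2t^4 + 2t^3 - 10t^2; subtract.
Step 2: -4t * (t^2 - t + 5) = -4t^3 + 4t^2 - 20t; subtract.
Step 3: 6 * (t^2 - t + 5) = 6t^2 - 6t + 30; subtract.
Quotient: -2t^2 - 4t + 6, Remainder: t - 5


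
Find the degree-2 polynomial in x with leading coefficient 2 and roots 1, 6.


p(x) = 2(x - 1)(x - 6)
Expand: 2x^2 - 14x + 12


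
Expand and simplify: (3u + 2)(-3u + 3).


Distribute each term of the first polynomial:
  (3u)(-3u + 3) = -9u^2 + 9u
  (2)(-3u + 3) = -6u + 6
Sum: -9u^2 + 3u + 6


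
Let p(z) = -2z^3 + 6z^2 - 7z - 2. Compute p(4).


Using direct substitution:
  -2 * (4)^3 = -128
  6 * (4)^2 = 96
  -7 * (4)^1 = -28
  constant: -2
Sum = -128 + 96 - 28 - 2 = -62


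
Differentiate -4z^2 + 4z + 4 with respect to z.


Apply the power rule term by term:
  d/dz(-4z^2) = -8z
  d/dz(4z) = 4
  d/dz(4) = 0
p'(z) = -8z + 4


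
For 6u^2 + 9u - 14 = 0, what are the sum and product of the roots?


For au^2+bu+c=0: sum = -b/a, product = c/a.
a=6, b=9, c=-14
Sum = -(9)/6 = -3/2
Product = (-14)/6 = -7/3


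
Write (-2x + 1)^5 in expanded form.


Expand (-2x + 1)^5 by repeated multiplication:
  (-2x + 1)^2 = 4x^2 - 4x + 1
  (-2x + 1)^3 = -8x^3 + 12x^2 - 6x + 1
  (-2x + 1)^4 = 16x^4 - 32x^3 + 24x^2 - 8x + 1
= -32x^5 + 80x^4 - 80x^3 + 40x^2 - 10x + 1


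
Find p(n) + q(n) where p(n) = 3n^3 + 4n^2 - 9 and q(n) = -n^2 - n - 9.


Align terms by degree and add:
  3n^3 + 4n^2 - 9
  -n^2 - n - 9
= 3n^3 + 3n^2 - n - 18


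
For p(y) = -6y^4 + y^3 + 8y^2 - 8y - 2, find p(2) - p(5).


p(2) = -74
p(5) = -3467
p(2) - p(5) = -74 + 3467 = 3393


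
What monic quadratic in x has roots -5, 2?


p(x) = (x + 5)(x - 2)
Expand: x^2 + 3x - 10


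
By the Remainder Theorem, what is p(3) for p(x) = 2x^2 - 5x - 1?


By the Remainder Theorem, the remainder equals p(3):
  2*(3)^2 = 18
  -5*(3)^1 = -15
  constant: -1
Sum: 18 - 15 - 1 = 2


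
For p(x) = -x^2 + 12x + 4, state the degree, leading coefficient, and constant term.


Highest power of x is 2, with coefficient -1. Constant term is 4.
Degree = 2, leading coefficient = -1, constant term = 4


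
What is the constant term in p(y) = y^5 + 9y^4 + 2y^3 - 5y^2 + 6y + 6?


Read off the constant term: 6


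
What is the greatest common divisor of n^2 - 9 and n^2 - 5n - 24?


Factor each:
  n^2 - 9 = (n + 3)(n - 3)
  n^2 - 5n - 24 = (n + 3)(n - 8)
Common monic factor: n + 3


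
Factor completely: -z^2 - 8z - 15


Roots satisfy r1 + r2 = -b/a = -8 and r1*r2 = c/a = 15.
So r1 = -3, r2 = -5.
-z^2 - 8z - 15 = -(z - r1)(z - r2) = -(z + 3)(z + 5)


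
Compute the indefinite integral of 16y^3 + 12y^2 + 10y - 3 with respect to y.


Reverse power rule on each term:
  ∫ 16y^3 dy = 4y^4
  ∫ 12y^2 dy = 4y^3
  ∫ 10y dy = 5y^2
  ∫ -3 dy = -3y
F(y) = 4y^4 + 4y^3 + 5y^2 - 3y + C


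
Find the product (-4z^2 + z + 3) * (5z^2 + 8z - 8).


Distribute each term of the first polynomial:
  (-4z^2)(5z^2 + 8z - 8) = -20z^4 - 32z^3 + 32z^2
  (z)(5z^2 + 8z - 8) = 5z^3 + 8z^2 - 8z
  (3)(5z^2 + 8z - 8) = 15z^2 + 24z - 24
Sum: -20z^4 - 27z^3 + 55z^2 + 16z - 24


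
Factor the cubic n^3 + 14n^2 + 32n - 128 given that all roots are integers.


Try integer roots (divisors of -128). n=-8: p(-8)=0.
Divide out (n + 8): quotient is n^2 + 6n - 16.
Factor the quadratic: (n - 2)(n + 8)
Result: (n + 8)(n - 2)(n + 8)


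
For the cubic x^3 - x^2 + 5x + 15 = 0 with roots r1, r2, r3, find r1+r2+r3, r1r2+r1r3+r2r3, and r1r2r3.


Monic cubic x^3+bx^2+cx+d=0: sum=-b, pairwise sum=c, product=-d.
b=-1, c=5, d=15
r1+r2+r3 = 1
r1r2+r1r3+r2r3 = 5
r1r2r3 = -15


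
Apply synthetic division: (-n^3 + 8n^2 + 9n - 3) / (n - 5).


Synthetic division with c = 5. Coefficients: -1, 8, 9, -3
Bring down -1.
  -1 * 5 = -5; -5 + 8 = 3
  3 * 5 = 15; 15 + 9 = 24
  24 * 5 = 120; 120 - 3 = 117
Quotient: -n^2 + 3n + 24, Remainder: 117


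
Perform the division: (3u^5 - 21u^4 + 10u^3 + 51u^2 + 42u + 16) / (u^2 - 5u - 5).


(3u^5 - 21u^4 + 10u^3 + 51u^2 + 42u + 16) / (u^2 - 5u - 5)
Step 1: 3u^3 * (u^2 - 5u - 5) = 3u^5 - 15u^4 - 15u^3; subtract.
Step 2: -6u^2 * (u^2 - 5u - 5) = -6u^4 + 30u^3 + 30u^2; subtract.
Step 3: -5u * (u^2 - 5u - 5) = -5u^3 + 25u^2 + 25u; subtract.
Step 4: -4 * (u^2 - 5u - 5) = -4u^2 + 20u + 20; subtract.
Quotient: 3u^3 - 6u^2 - 5u - 4, Remainder: -3u - 4


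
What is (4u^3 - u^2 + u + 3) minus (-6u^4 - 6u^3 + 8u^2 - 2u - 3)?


Distribute the minus sign:
  (4u^3 - u^2 + u + 3)
- (-6u^4 - 6u^3 + 8u^2 - 2u - 3)
Negate second polynomial: 6u^4 + 6u^3 - 8u^2 + 2u + 3
Add: 6u^4 + 10u^3 - 9u^2 + 3u + 6


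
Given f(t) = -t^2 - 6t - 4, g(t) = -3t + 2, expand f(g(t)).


Substitute g(t) into f:
f(g(t)) = -1*(-3t + 2)^2 + (-6)*(-3t + 2) + (-4)
(-3t + 2)^2 = 9t^2 - 12t + 4
Expand and combine: -9t^2 + 30t - 20


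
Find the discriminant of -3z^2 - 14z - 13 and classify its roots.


D = b^2 - 4ac = (-14)^2 - 4(-3)(-13) = 196 - 156 = 40
Since D > 0: two distinct irrational roots


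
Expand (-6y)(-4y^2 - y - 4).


Distribute each term of the first polynomial:
  (-6y)(-4y^2 - y - 4) = 24y^3 + 6y^2 + 24y
Sum: 24y^3 + 6y^2 + 24y


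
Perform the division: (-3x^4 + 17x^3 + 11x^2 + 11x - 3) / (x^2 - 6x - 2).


(-3x^4 + 17x^3 + 11x^2 + 11x - 3) / (x^2 - 6x - 2)
Step 1: -3x^2 * (x^2 - 6x - 2) = -3x^4 + 18x^3 + 6x^2; subtract.
Step 2: -x * (x^2 - 6x - 2) = -x^3 + 6x^2 + 2x; subtract.
Step 3: -1 * (x^2 - 6x - 2) = -x^2 + 6x + 2; subtract.
Quotient: -3x^2 - x - 1, Remainder: 3x - 5


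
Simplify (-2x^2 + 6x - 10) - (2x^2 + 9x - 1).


Distribute the minus sign:
  (-2x^2 + 6x - 10)
- (2x^2 + 9x - 1)
Negate second polynomial: -2x^2 - 9x + 1
Add: -4x^2 - 3x - 9


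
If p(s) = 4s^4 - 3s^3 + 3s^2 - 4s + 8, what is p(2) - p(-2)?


p(2) = 52
p(-2) = 116
p(2) - p(-2) = 52 - 116 = -64


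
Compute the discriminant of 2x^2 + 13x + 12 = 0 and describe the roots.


D = b^2 - 4ac = (13)^2 - 4(2)(12) = 169 - 96 = 73
Since D > 0: two distinct irrational roots


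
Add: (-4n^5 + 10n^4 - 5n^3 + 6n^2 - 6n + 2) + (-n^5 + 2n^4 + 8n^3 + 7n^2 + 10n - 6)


Align terms by degree and add:
  -4n^5 + 10n^4 - 5n^3 + 6n^2 - 6n + 2
  -n^5 + 2n^4 + 8n^3 + 7n^2 + 10n - 6
= -5n^5 + 12n^4 + 3n^3 + 13n^2 + 4n - 4


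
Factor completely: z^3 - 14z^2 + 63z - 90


Try integer roots (divisors of -90). z=3: p(3)=0.
Divide out (z - 3): quotient is z^2 - 11z + 30.
Factor the quadratic: (z - 5)(z - 6)
Result: (z - 3)(z - 5)(z - 6)


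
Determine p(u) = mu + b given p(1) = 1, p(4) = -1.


p(u) = mu + b. Using p(1)=1, p(4)=-1:
m = (1 + 1)/(1 - 4) = 2/-3 = -2/3
b = 1 - m*(1) = 1 + 2/3 = 5/3
p(u) = -(2/3)u + (5/3)


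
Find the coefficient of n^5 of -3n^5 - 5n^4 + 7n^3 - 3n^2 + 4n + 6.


Read off the coefficient of n^5: -3


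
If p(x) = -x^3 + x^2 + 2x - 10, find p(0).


Using direct substitution:
  -1 * (0)^3 = 0
  1 * (0)^2 = 0
  2 * (0)^1 = 0
  constant: -10
Sum = 0 + 0 + 0 - 10 = -10


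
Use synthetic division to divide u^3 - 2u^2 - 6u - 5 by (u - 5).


Synthetic division with c = 5. Coefficients: 1, -2, -6, -5
Bring down 1.
  1 * 5 = 5; 5 - 2 = 3
  3 * 5 = 15; 15 - 6 = 9
  9 * 5 = 45; 45 - 5 = 40
Quotient: u^2 + 3u + 9, Remainder: 40


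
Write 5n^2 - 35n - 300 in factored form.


Roots satisfy r1 + r2 = -b/a = 7 and r1*r2 = c/a = -60.
So r1 = 12, r2 = -5.
5n^2 - 35n - 300 = 5(n - r1)(n - r2) = 5(n - 12)(n + 5)


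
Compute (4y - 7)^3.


Expand (4y - 7)^3 by repeated multiplication:
  (4y - 7)^2 = 16y^2 - 56y + 49
= 64y^3 - 336y^2 + 588y - 343


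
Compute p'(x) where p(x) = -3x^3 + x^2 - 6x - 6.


Apply the power rule term by term:
  d/dx(-3x^3) = -9x^2
  d/dx(x^2) = 2x
  d/dx(-6x) = -6
  d/dx(-6) = 0
p'(x) = -9x^2 + 2x - 6


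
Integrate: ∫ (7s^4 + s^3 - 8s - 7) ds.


Reverse power rule on each term:
  ∫ 7s^4 ds = (7/5)s^5
  ∫ s^3 ds = (1/4)s^4
  ∫ -8s ds = -4s^2
  ∫ -7 ds = -7s
F(s) = (7/5)s^5 + (1/4)s^4 - 4s^2 - 7s + C


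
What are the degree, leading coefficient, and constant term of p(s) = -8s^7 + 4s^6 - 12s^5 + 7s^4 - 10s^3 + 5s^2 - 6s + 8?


Highest power of s is 7, with coefficient -8. Constant term is 8.
Degree = 7, leading coefficient = -8, constant term = 8


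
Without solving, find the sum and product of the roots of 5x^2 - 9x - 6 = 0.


For ax^2+bx+c=0: sum = -b/a, product = c/a.
a=5, b=-9, c=-6
Sum = -(-9)/5 = 9/5
Product = (-6)/5 = -6/5


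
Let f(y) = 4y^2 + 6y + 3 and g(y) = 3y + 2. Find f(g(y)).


Substitute g(y) into f:
f(g(y)) = 4*(3y + 2)^2 + 6*(3y + 2) + 3
(3y + 2)^2 = 9y^2 + 12y + 4
Expand and combine: 36y^2 + 66y + 31


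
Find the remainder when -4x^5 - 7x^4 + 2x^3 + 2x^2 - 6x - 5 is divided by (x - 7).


By the Remainder Theorem, the remainder equals p(7):
  -4*(7)^5 = -67228
  -7*(7)^4 = -16807
  2*(7)^3 = 686
  2*(7)^2 = 98
  -6*(7)^1 = -42
  constant: -5
Sum: -67228 - 16807 + 686 + 98 - 42 - 5 = -83298


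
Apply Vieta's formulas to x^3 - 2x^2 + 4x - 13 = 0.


Monic cubic x^3+bx^2+cx+d=0: sum=-b, pairwise sum=c, product=-d.
b=-2, c=4, d=-13
r1+r2+r3 = 2
r1r2+r1r3+r2r3 = 4
r1r2r3 = 13


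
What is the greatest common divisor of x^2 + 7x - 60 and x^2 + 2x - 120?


Factor each:
  x^2 + 7x - 60 = (x + 12)(x - 5)
  x^2 + 2x - 120 = (x + 12)(x - 10)
Common monic factor: x + 12


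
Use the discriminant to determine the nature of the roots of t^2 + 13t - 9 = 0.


D = b^2 - 4ac = (13)^2 - 4(1)(-9) = 169 + 36 = 205
Since D > 0: two distinct irrational roots


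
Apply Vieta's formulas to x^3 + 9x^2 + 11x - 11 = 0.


Monic cubic x^3+bx^2+cx+d=0: sum=-b, pairwise sum=c, product=-d.
b=9, c=11, d=-11
r1+r2+r3 = -9
r1r2+r1r3+r2r3 = 11
r1r2r3 = 11


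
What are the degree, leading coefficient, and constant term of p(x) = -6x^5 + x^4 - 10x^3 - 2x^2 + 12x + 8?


Highest power of x is 5, with coefficient -6. Constant term is 8.
Degree = 5, leading coefficient = -6, constant term = 8


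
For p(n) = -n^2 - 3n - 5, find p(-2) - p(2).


p(-2) = -3
p(2) = -15
p(-2) - p(2) = -3 + 15 = 12


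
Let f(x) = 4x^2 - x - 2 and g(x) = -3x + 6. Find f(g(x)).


Substitute g(x) into f:
f(g(x)) = 4*(-3x + 6)^2 + (-1)*(-3x + 6) + (-2)
(-3x + 6)^2 = 9x^2 - 36x + 36
Expand and combine: 36x^2 - 141x + 136


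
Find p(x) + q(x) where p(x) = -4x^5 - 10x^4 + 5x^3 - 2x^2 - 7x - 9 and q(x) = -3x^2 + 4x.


Align terms by degree and add:
  -4x^5 - 10x^4 + 5x^3 - 2x^2 - 7x - 9
  -3x^2 + 4x
= -4x^5 - 10x^4 + 5x^3 - 5x^2 - 3x - 9


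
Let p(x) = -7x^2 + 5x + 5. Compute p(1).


Using direct substitution:
  -7 * (1)^2 = -7
  5 * (1)^1 = 5
  constant: 5
Sum = -7 + 5 + 5 = 3


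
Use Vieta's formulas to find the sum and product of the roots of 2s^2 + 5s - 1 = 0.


For as^2+bs+c=0: sum = -b/a, product = c/a.
a=2, b=5, c=-1
Sum = -(5)/2 = -5/2
Product = (-1)/2 = -1/2


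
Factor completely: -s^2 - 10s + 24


Roots satisfy r1 + r2 = -b/a = -10 and r1*r2 = c/a = -24.
So r1 = -12, r2 = 2.
-s^2 - 10s + 24 = -(s - r1)(s - r2) = -(s + 12)(s - 2)


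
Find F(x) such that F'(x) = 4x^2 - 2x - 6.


Reverse power rule on each term:
  ∫ 4x^2 dx = (4/3)x^3
  ∫ -2x dx = -x^2
  ∫ -6 dx = -6x
F(x) = (4/3)x^3 - x^2 - 6x + C


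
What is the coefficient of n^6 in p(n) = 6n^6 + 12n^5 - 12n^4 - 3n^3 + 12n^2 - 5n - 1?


Read off the coefficient of n^6: 6


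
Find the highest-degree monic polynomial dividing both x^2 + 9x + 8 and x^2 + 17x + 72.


Factor each:
  x^2 + 9x + 8 = (x + 8)(x + 1)
  x^2 + 17x + 72 = (x + 8)(x + 9)
Common monic factor: x + 8


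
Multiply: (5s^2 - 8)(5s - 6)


Distribute each term of the first polynomial:
  (5s^2)(5s - 6) = 25s^3 - 30s^2
  (-8)(5s - 6) = -40s + 48
Sum: 25s^3 - 30s^2 - 40s + 48


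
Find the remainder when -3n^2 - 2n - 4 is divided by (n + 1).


By the Remainder Theorem, the remainder equals p(-1):
  -3*(-1)^2 = -3
  -2*(-1)^1 = 2
  constant: -4
Sum: -3 + 2 - 4 = -5


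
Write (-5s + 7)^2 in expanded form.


Expand (-5s + 7)^2 by repeated multiplication:
= 25s^2 - 70s + 49


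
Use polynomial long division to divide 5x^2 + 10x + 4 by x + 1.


(5x^2 + 10x + 4) / (x + 1)
Step 1: 5x * (x + 1) = 5x^2 + 5x; subtract.
Step 2: 5 * (x + 1) = 5x + 5; subtract.
Quotient: 5x + 5, Remainder: -1


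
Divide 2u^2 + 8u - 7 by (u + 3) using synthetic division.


Synthetic division with c = -3. Coefficients: 2, 8, -7
Bring down 2.
  2 * -3 = -6; -6 + 8 = 2
  2 * -3 = -6; -6 - 7 = -13
Quotient: 2u + 2, Remainder: -13


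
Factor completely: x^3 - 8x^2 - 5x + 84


Try integer roots (divisors of 84). x=-3: p(-3)=0.
Divide out (x + 3): quotient is x^2 - 11x + 28.
Factor the quadratic: (x - 4)(x - 7)
Result: (x + 3)(x - 4)(x - 7)


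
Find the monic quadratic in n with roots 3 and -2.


p(n) = (n - 3)(n + 2)
Expand: n^2 - n - 6


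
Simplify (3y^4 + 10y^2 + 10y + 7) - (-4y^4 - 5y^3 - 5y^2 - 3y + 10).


Distribute the minus sign:
  (3y^4 + 10y^2 + 10y + 7)
- (-4y^4 - 5y^3 - 5y^2 - 3y + 10)
Negate second polynomial: 4y^4 + 5y^3 + 5y^2 + 3y - 10
Add: 7y^4 + 5y^3 + 15y^2 + 13y - 3


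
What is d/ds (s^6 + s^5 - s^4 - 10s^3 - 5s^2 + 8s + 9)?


Apply the power rule term by term:
  d/ds(s^6) = 6s^5
  d/ds(s^5) = 5s^4
  d/ds(-s^4) = -4s^3
  d/ds(-10s^3) = -30s^2
  d/ds(-5s^2) = -10s
  d/ds(8s) = 8
  d/ds(9) = 0
p'(s) = 6s^5 + 5s^4 - 4s^3 - 30s^2 - 10s + 8


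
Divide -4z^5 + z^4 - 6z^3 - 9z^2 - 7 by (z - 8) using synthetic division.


Synthetic division with c = 8. Coefficients: -4, 1, -6, -9, 0, -7
Bring down -4.
  -4 * 8 = -32; -32 + 1 = -31
  -31 * 8 = -248; -248 - 6 = -254
  -254 * 8 = -2032; -2032 - 9 = -2041
  -2041 * 8 = -16328; -16328 + 0 = -16328
  -16328 * 8 = -130624; -130624 - 7 = -130631
Quotient: -4z^4 - 31z^3 - 254z^2 - 2041z - 16328, Remainder: -130631


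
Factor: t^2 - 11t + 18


Roots satisfy r1 + r2 = -b/a = 11 and r1*r2 = c/a = 18.
So r1 = 9, r2 = 2.
t^2 - 11t + 18 = (t - r1)(t - r2) = (t - 9)(t - 2)


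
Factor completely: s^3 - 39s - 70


Try integer roots (divisors of -70). s=7: p(7)=0.
Divide out (s - 7): quotient is s^2 + 7s + 10.
Factor the quadratic: (s + 2)(s + 5)
Result: (s - 7)(s + 2)(s + 5)


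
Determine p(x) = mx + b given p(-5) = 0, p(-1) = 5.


p(x) = mx + b. Using p(-5)=0, p(-1)=5:
m = (0 - 5)/(-5 + 1) = -5/-4 = 5/4
b = 0 - m*(-5) = 0 + 25/4 = 25/4
p(x) = (5/4)x + (25/4)


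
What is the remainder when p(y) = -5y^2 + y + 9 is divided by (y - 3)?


By the Remainder Theorem, the remainder equals p(3):
  -5*(3)^2 = -45
  1*(3)^1 = 3
  constant: 9
Sum: -45 + 3 + 9 = -33


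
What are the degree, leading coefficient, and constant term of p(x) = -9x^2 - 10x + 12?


Highest power of x is 2, with coefficient -9. Constant term is 12.
Degree = 2, leading coefficient = -9, constant term = 12


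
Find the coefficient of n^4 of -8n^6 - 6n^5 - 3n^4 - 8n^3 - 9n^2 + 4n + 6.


Read off the coefficient of n^4: -3


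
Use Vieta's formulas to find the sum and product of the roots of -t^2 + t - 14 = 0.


For at^2+bt+c=0: sum = -b/a, product = c/a.
a=-1, b=1, c=-14
Sum = -(1)/-1 = 1
Product = (-14)/-1 = 14


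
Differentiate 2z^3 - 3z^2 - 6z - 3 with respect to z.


Apply the power rule term by term:
  d/dz(2z^3) = 6z^2
  d/dz(-3z^2) = -6z
  d/dz(-6z) = -6
  d/dz(-3) = 0
p'(z) = 6z^2 - 6z - 6


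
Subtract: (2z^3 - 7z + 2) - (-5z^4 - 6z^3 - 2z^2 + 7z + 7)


Distribute the minus sign:
  (2z^3 - 7z + 2)
- (-5z^4 - 6z^3 - 2z^2 + 7z + 7)
Negate second polynomial: 5z^4 + 6z^3 + 2z^2 - 7z - 7
Add: 5z^4 + 8z^3 + 2z^2 - 14z - 5


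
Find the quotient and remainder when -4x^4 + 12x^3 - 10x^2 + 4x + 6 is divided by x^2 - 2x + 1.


(-4x^4 + 12x^3 - 10x^2 + 4x + 6) / (x^2 - 2x + 1)
Step 1: -4x^2 * (x^2 - 2x + 1) = -4x^4 + 8x^3 - 4x^2; subtract.
Step 2: 4x * (x^2 - 2x + 1) = 4x^3 - 8x^2 + 4x; subtract.
Step 3: 2 * (x^2 - 2x + 1) = 2x^2 - 4x + 2; subtract.
Quotient: -4x^2 + 4x + 2, Remainder: 4x + 4


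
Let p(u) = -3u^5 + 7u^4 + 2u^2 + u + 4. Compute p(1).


Using direct substitution:
  -3 * (1)^5 = -3
  7 * (1)^4 = 7
  0 * (1)^3 = 0
  2 * (1)^2 = 2
  1 * (1)^1 = 1
  constant: 4
Sum = -3 + 7 + 0 + 2 + 1 + 4 = 11


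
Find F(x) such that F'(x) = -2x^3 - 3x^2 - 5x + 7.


Reverse power rule on each term:
  ∫ -2x^3 dx = -(1/2)x^4
  ∫ -3x^2 dx = -x^3
  ∫ -5x dx = -(5/2)x^2
  ∫ 7 dx = 7x
F(x) = -(1/2)x^4 - x^3 - (5/2)x^2 + 7x + C


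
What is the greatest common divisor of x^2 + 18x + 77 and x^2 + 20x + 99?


Factor each:
  x^2 + 18x + 77 = (x + 11)(x + 7)
  x^2 + 20x + 99 = (x + 11)(x + 9)
Common monic factor: x + 11


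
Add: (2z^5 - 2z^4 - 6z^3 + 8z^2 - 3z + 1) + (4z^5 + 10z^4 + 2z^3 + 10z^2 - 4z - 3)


Align terms by degree and add:
  2z^5 - 2z^4 - 6z^3 + 8z^2 - 3z + 1
+ 4z^5 + 10z^4 + 2z^3 + 10z^2 - 4z - 3
= 6z^5 + 8z^4 - 4z^3 + 18z^2 - 7z - 2


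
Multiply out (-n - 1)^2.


Expand (-n - 1)^2 by repeated multiplication:
= n^2 + 2n + 1


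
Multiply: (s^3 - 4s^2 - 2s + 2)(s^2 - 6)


Distribute each term of the first polynomial:
  (s^3)(s^2 - 6) = s^5 - 6s^3
  (-4s^2)(s^2 - 6) = -4s^4 + 24s^2
  (-2s)(s^2 - 6) = -2s^3 + 12s
  (2)(s^2 - 6) = 2s^2 - 12
Sum: s^5 - 4s^4 - 8s^3 + 26s^2 + 12s - 12


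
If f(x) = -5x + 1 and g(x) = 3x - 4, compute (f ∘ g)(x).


Substitute g(x) into f:
f(g(x)) = -5*(3x - 4) + 1
Expand and combine: -15x + 21


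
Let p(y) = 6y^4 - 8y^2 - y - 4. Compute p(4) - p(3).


p(4) = 1400
p(3) = 407
p(4) - p(3) = 1400 - 407 = 993


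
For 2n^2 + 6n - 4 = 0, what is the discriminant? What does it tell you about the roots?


D = b^2 - 4ac = (6)^2 - 4(2)(-4) = 36 + 32 = 68
Since D > 0: two distinct irrational roots


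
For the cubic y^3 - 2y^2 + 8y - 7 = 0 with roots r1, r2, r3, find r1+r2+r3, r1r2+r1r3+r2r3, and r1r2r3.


Monic cubic y^3+by^2+cy+d=0: sum=-b, pairwise sum=c, product=-d.
b=-2, c=8, d=-7
r1+r2+r3 = 2
r1r2+r1r3+r2r3 = 8
r1r2r3 = 7


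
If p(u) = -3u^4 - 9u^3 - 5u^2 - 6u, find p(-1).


Using direct substitution:
  -3 * (-1)^4 = -3
  -9 * (-1)^3 = 9
  -5 * (-1)^2 = -5
  -6 * (-1)^1 = 6
  constant: 0
Sum = -3 + 9 - 5 + 6 + 0 = 7


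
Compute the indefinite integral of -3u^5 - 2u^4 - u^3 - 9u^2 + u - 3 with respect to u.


Reverse power rule on each term:
  ∫ -3u^5 du = -(1/2)u^6
  ∫ -2u^4 du = -(2/5)u^5
  ∫ -u^3 du = -(1/4)u^4
  ∫ -9u^2 du = -3u^3
  ∫ u du = (1/2)u^2
  ∫ -3 du = -3u
F(u) = -(1/2)u^6 - (2/5)u^5 - (1/4)u^4 - 3u^3 + (1/2)u^2 - 3u + C


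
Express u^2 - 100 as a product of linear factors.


Roots satisfy r1 + r2 = -b/a = 0 and r1*r2 = c/a = -100.
So r1 = -10, r2 = 10.
u^2 - 100 = (u - r1)(u - r2) = (u + 10)(u - 10)


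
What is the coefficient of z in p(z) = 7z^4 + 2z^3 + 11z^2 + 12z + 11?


Read off the coefficient of z: 12


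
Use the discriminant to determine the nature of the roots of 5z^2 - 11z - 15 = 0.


D = b^2 - 4ac = (-11)^2 - 4(5)(-15) = 121 + 300 = 421
Since D > 0: two distinct irrational roots


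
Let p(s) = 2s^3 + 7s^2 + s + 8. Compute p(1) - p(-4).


p(1) = 18
p(-4) = -12
p(1) - p(-4) = 18 + 12 = 30


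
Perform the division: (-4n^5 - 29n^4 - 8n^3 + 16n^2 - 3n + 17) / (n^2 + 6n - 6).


(-4n^5 - 29n^4 - 8n^3 + 16n^2 - 3n + 17) / (n^2 + 6n - 6)
Step 1: -4n^3 * (n^2 + 6n - 6) = -4n^5 - 24n^4 + 24n^3; subtract.
Step 2: -5n^2 * (n^2 + 6n - 6) = -5n^4 - 30n^3 + 30n^2; subtract.
Step 3: -2n * (n^2 + 6n - 6) = -2n^3 - 12n^2 + 12n; subtract.
Step 4: -2 * (n^2 + 6n - 6) = -2n^2 - 12n + 12; subtract.
Quotient: -4n^3 - 5n^2 - 2n - 2, Remainder: -3n + 5


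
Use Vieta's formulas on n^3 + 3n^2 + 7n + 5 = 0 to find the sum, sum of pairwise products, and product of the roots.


Monic cubic n^3+bn^2+cn+d=0: sum=-b, pairwise sum=c, product=-d.
b=3, c=7, d=5
r1+r2+r3 = -3
r1r2+r1r3+r2r3 = 7
r1r2r3 = -5


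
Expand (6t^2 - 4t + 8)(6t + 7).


Distribute each term of the first polynomial:
  (6t^2)(6t + 7) = 36t^3 + 42t^2
  (-4t)(6t + 7) = -24t^2 - 28t
  (8)(6t + 7) = 48t + 56
Sum: 36t^3 + 18t^2 + 20t + 56


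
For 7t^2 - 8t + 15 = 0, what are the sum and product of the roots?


For at^2+bt+c=0: sum = -b/a, product = c/a.
a=7, b=-8, c=15
Sum = -(-8)/7 = 8/7
Product = (15)/7 = 15/7


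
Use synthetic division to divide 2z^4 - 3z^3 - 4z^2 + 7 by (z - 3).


Synthetic division with c = 3. Coefficients: 2, -3, -4, 0, 7
Bring down 2.
  2 * 3 = 6; 6 - 3 = 3
  3 * 3 = 9; 9 - 4 = 5
  5 * 3 = 15; 15 + 0 = 15
  15 * 3 = 45; 45 + 7 = 52
Quotient: 2z^3 + 3z^2 + 5z + 15, Remainder: 52


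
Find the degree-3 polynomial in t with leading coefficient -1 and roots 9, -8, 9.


p(t) = -(t - 9)(t + 8)(t - 9)
Expand: -t^3 + 10t^2 + 63t - 648


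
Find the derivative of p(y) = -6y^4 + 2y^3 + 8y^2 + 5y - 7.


Apply the power rule term by term:
  d/dy(-6y^4) = -24y^3
  d/dy(2y^3) = 6y^2
  d/dy(8y^2) = 16y
  d/dy(5y) = 5
  d/dy(-7) = 0
p'(y) = -24y^3 + 6y^2 + 16y + 5


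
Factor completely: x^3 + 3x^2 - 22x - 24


Try integer roots (divisors of -24). x=-6: p(-6)=0.
Divide out (x + 6): quotient is x^2 - 3x - 4.
Factor the quadratic: (x - 4)(x + 1)
Result: (x + 6)(x - 4)(x + 1)


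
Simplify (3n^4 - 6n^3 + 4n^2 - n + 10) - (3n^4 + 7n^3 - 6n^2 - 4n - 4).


Distribute the minus sign:
  (3n^4 - 6n^3 + 4n^2 - n + 10)
- (3n^4 + 7n^3 - 6n^2 - 4n - 4)
Negate second polynomial: -3n^4 - 7n^3 + 6n^2 + 4n + 4
Add: -13n^3 + 10n^2 + 3n + 14


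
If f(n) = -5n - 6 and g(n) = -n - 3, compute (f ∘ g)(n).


Substitute g(n) into f:
f(g(n)) = -5*(-n - 3) + (-6)
Expand and combine: 5n + 9


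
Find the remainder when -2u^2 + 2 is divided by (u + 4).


By the Remainder Theorem, the remainder equals p(-4):
  -2*(-4)^2 = -32
  0*(-4)^1 = 0
  constant: 2
Sum: -32 + 0 + 2 = -30


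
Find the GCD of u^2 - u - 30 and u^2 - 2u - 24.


Factor each:
  u^2 - u - 30 = (u - 6)(u + 5)
  u^2 - 2u - 24 = (u - 6)(u + 4)
Common monic factor: u - 6


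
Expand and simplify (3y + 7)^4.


Expand (3y + 7)^4 by repeated multiplication:
  (3y + 7)^2 = 9y^2 + 42y + 49
  (3y + 7)^3 = 27y^3 + 189y^2 + 441y + 343
= 81y^4 + 756y^3 + 2646y^2 + 4116y + 2401


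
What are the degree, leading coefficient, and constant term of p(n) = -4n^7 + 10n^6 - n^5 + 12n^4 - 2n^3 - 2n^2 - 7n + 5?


Highest power of n is 7, with coefficient -4. Constant term is 5.
Degree = 7, leading coefficient = -4, constant term = 5


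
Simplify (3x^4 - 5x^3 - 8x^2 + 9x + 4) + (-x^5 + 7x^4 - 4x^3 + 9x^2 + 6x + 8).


Align terms by degree and add:
  3x^4 - 5x^3 - 8x^2 + 9x + 4
  -x^5 + 7x^4 - 4x^3 + 9x^2 + 6x + 8
= -x^5 + 10x^4 - 9x^3 + x^2 + 15x + 12


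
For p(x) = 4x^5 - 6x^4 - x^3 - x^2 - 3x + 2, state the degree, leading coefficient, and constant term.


Highest power of x is 5, with coefficient 4. Constant term is 2.
Degree = 5, leading coefficient = 4, constant term = 2


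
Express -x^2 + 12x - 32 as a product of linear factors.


Roots satisfy r1 + r2 = -b/a = 12 and r1*r2 = c/a = 32.
So r1 = 8, r2 = 4.
-x^2 + 12x - 32 = -(x - r1)(x - r2) = -(x - 8)(x - 4)


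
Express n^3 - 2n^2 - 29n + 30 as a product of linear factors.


Try integer roots (divisors of 30). n=-5: p(-5)=0.
Divide out (n + 5): quotient is n^2 - 7n + 6.
Factor the quadratic: (n - 6)(n - 1)
Result: (n + 5)(n - 6)(n - 1)


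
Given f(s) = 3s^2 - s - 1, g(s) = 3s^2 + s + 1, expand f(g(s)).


Substitute g(s) into f:
f(g(s)) = 3*(3s^2 + s + 1)^2 + (-1)*(3s^2 + s + 1) + (-1)
(3s^2 + s + 1)^2 = 9s^4 + 6s^3 + 7s^2 + 2s + 1
Expand and combine: 27s^4 + 18s^3 + 18s^2 + 5s + 1


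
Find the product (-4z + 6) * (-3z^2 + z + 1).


Distribute each term of the first polynomial:
  (-4z)(-3z^2 + z + 1) = 12z^3 - 4z^2 - 4z
  (6)(-3z^2 + z + 1) = -18z^2 + 6z + 6
Sum: 12z^3 - 22z^2 + 2z + 6


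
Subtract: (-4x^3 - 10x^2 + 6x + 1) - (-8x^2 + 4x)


Distribute the minus sign:
  (-4x^3 - 10x^2 + 6x + 1)
- (-8x^2 + 4x)
Negate second polynomial: 8x^2 - 4x
Add: -4x^3 - 2x^2 + 2x + 1


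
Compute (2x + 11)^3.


Expand (2x + 11)^3 by repeated multiplication:
  (2x + 11)^2 = 4x^2 + 44x + 121
= 8x^3 + 132x^2 + 726x + 1331


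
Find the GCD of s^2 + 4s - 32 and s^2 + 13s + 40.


Factor each:
  s^2 + 4s - 32 = (s + 8)(s - 4)
  s^2 + 13s + 40 = (s + 8)(s + 5)
Common monic factor: s + 8


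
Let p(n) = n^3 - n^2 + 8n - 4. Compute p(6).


Using direct substitution:
  1 * (6)^3 = 216
  -1 * (6)^2 = -36
  8 * (6)^1 = 48
  constant: -4
Sum = 216 - 36 + 48 - 4 = 224


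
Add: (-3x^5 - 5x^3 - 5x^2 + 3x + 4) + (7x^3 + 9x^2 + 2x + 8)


Align terms by degree and add:
  -3x^5 - 5x^3 - 5x^2 + 3x + 4
+ 7x^3 + 9x^2 + 2x + 8
= -3x^5 + 2x^3 + 4x^2 + 5x + 12


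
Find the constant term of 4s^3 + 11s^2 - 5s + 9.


Read off the constant term: 9


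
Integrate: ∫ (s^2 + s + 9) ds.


Reverse power rule on each term:
  ∫ s^2 ds = (1/3)s^3
  ∫ s ds = (1/2)s^2
  ∫ 9 ds = 9s
F(s) = (1/3)s^3 + (1/2)s^2 + 9s + C


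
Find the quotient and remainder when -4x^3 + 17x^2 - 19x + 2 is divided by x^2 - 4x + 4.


(-4x^3 + 17x^2 - 19x + 2) / (x^2 - 4x + 4)
Step 1: -4x * (x^2 - 4x + 4) = -4x^3 + 16x^2 - 16x; subtract.
Step 2: 1 * (x^2 - 4x + 4) = x^2 - 4x + 4; subtract.
Quotient: -4x + 1, Remainder: x - 2


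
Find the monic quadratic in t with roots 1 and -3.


p(t) = (t - 1)(t + 3)
Expand: t^2 + 2t - 3


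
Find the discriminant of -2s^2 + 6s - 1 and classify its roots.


D = b^2 - 4ac = (6)^2 - 4(-2)(-1) = 36 - 8 = 28
Since D > 0: two distinct irrational roots


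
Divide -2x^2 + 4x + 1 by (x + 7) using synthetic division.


Synthetic division with c = -7. Coefficients: -2, 4, 1
Bring down -2.
  -2 * -7 = 14; 14 + 4 = 18
  18 * -7 = -126; -126 + 1 = -125
Quotient: -2x + 18, Remainder: -125


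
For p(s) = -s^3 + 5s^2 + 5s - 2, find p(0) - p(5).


p(0) = -2
p(5) = 23
p(0) - p(5) = -2 - 23 = -25


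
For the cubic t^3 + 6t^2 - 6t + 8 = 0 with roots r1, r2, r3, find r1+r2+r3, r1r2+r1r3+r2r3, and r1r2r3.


Monic cubic t^3+bt^2+ct+d=0: sum=-b, pairwise sum=c, product=-d.
b=6, c=-6, d=8
r1+r2+r3 = -6
r1r2+r1r3+r2r3 = -6
r1r2r3 = -8


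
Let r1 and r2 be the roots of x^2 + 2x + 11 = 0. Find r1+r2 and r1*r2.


For ax^2+bx+c=0: sum = -b/a, product = c/a.
a=1, b=2, c=11
Sum = -(2)/1 = -2
Product = (11)/1 = 11


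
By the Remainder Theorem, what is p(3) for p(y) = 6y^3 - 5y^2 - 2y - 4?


By the Remainder Theorem, the remainder equals p(3):
  6*(3)^3 = 162
  -5*(3)^2 = -45
  -2*(3)^1 = -6
  constant: -4
Sum: 162 - 45 - 6 - 4 = 107


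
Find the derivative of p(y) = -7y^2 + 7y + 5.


Apply the power rule term by term:
  d/dy(-7y^2) = -14y
  d/dy(7y) = 7
  d/dy(5) = 0
p'(y) = -14y + 7


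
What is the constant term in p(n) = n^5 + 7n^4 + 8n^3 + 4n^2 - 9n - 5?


Read off the constant term: -5


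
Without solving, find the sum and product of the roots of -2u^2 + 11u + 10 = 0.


For au^2+bu+c=0: sum = -b/a, product = c/a.
a=-2, b=11, c=10
Sum = -(11)/-2 = 11/2
Product = (10)/-2 = -5


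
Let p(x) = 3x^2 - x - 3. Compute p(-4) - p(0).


p(-4) = 49
p(0) = -3
p(-4) - p(0) = 49 + 3 = 52


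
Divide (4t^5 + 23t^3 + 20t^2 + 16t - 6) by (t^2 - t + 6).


(4t^5 + 23t^3 + 20t^2 + 16t - 6) / (t^2 - t + 6)
Step 1: 4t^3 * (t^2 - t + 6) = 4t^5 - 4t^4 + 24t^3; subtract.
Step 2: 4t^2 * (t^2 - t + 6) = 4t^4 - 4t^3 + 24t^2; subtract.
Step 3: 3t * (t^2 - t + 6) = 3t^3 - 3t^2 + 18t; subtract.
Step 4: -1 * (t^2 - t + 6) = -t^2 + t - 6; subtract.
Quotient: 4t^3 + 4t^2 + 3t - 1, Remainder: -3t


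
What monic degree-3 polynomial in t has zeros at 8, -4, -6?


p(t) = (t - 8)(t + 4)(t + 6)
Expand: t^3 + 2t^2 - 56t - 192


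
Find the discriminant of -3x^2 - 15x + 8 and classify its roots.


D = b^2 - 4ac = (-15)^2 - 4(-3)(8) = 225 + 96 = 321
Since D > 0: two distinct irrational roots


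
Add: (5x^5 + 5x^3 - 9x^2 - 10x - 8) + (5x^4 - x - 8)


Align terms by degree and add:
  5x^5 + 5x^3 - 9x^2 - 10x - 8
+ 5x^4 - x - 8
= 5x^5 + 5x^4 + 5x^3 - 9x^2 - 11x - 16


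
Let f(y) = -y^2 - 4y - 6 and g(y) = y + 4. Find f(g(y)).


Substitute g(y) into f:
f(g(y)) = -1*(y + 4)^2 + (-4)*(y + 4) + (-6)
(y + 4)^2 = y^2 + 8y + 16
Expand and combine: -y^2 - 12y - 38


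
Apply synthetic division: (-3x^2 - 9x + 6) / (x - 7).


Synthetic division with c = 7. Coefficients: -3, -9, 6
Bring down -3.
  -3 * 7 = -21; -21 - 9 = -30
  -30 * 7 = -210; -210 + 6 = -204
Quotient: -3x - 30, Remainder: -204


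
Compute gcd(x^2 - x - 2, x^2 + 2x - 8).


Factor each:
  x^2 - x - 2 = (x - 2)(x + 1)
  x^2 + 2x - 8 = (x - 2)(x + 4)
Common monic factor: x - 2


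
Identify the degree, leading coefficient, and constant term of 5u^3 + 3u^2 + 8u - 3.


Highest power of u is 3, with coefficient 5. Constant term is -3.
Degree = 3, leading coefficient = 5, constant term = -3


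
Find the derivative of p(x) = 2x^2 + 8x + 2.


Apply the power rule term by term:
  d/dx(2x^2) = 4x
  d/dx(8x) = 8
  d/dx(2) = 0
p'(x) = 4x + 8


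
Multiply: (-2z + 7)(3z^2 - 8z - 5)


Distribute each term of the first polynomial:
  (-2z)(3z^2 - 8z - 5) = -6z^3 + 16z^2 + 10z
  (7)(3z^2 - 8z - 5) = 21z^2 - 56z - 35
Sum: -6z^3 + 37z^2 - 46z - 35


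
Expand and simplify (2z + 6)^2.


Expand (2z + 6)^2 by repeated multiplication:
= 4z^2 + 24z + 36


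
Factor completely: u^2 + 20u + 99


Roots satisfy r1 + r2 = -b/a = -20 and r1*r2 = c/a = 99.
So r1 = -9, r2 = -11.
u^2 + 20u + 99 = (u - r1)(u - r2) = (u + 9)(u + 11)


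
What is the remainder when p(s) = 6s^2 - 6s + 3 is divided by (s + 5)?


By the Remainder Theorem, the remainder equals p(-5):
  6*(-5)^2 = 150
  -6*(-5)^1 = 30
  constant: 3
Sum: 150 + 30 + 3 = 183


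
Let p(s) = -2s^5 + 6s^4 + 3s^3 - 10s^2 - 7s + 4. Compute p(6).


Using direct substitution:
  -2 * (6)^5 = -15552
  6 * (6)^4 = 7776
  3 * (6)^3 = 648
  -10 * (6)^2 = -360
  -7 * (6)^1 = -42
  constant: 4
Sum = -15552 + 7776 + 648 - 360 - 42 + 4 = -7526


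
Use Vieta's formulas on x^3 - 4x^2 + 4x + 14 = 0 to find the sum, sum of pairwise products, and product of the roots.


Monic cubic x^3+bx^2+cx+d=0: sum=-b, pairwise sum=c, product=-d.
b=-4, c=4, d=14
r1+r2+r3 = 4
r1r2+r1r3+r2r3 = 4
r1r2r3 = -14


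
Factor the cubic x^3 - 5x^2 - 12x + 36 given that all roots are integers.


Try integer roots (divisors of 36). x=2: p(2)=0.
Divide out (x - 2): quotient is x^2 - 3x - 18.
Factor the quadratic: (x - 6)(x + 3)
Result: (x - 2)(x - 6)(x + 3)


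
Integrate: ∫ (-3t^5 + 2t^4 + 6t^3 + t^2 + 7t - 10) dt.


Reverse power rule on each term:
  ∫ -3t^5 dt = -(1/2)t^6
  ∫ 2t^4 dt = (2/5)t^5
  ∫ 6t^3 dt = (3/2)t^4
  ∫ t^2 dt = (1/3)t^3
  ∫ 7t dt = (7/2)t^2
  ∫ -10 dt = -10t
F(t) = -(1/2)t^6 + (2/5)t^5 + (3/2)t^4 + (1/3)t^3 + (7/2)t^2 - 10t + C


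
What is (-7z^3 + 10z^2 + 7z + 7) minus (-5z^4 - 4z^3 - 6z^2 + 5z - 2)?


Distribute the minus sign:
  (-7z^3 + 10z^2 + 7z + 7)
- (-5z^4 - 4z^3 - 6z^2 + 5z - 2)
Negate second polynomial: 5z^4 + 4z^3 + 6z^2 - 5z + 2
Add: 5z^4 - 3z^3 + 16z^2 + 2z + 9


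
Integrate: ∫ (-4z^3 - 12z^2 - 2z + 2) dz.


Reverse power rule on each term:
  ∫ -4z^3 dz = -z^4
  ∫ -12z^2 dz = -4z^3
  ∫ -2z dz = -z^2
  ∫ 2 dz = 2z
F(z) = -z^4 - 4z^3 - z^2 + 2z + C
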